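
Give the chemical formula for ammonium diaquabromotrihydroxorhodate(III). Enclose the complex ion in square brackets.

Ligands: 1 bromo (Br, -1), 3 hydroxo (OH, -1), 2 aqua (H2O, neutral). Ligand charge sum = -4.
Charge balance with ammonium (+1) requires 1 complex ion per 1 ammonium.

NH4[RhBr(H2O)2(OH)3]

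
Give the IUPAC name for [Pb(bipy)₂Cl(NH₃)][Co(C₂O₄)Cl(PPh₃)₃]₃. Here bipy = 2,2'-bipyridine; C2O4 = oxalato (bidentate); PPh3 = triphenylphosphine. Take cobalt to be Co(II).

amminebis(2,2'-bipyridine)chlorolead(IV) chlorooxalatotris(triphenylphosphine)cobaltate(II)

Both ions are complex: the cation is named first with the plain metal name, the anion second with the -ate form; each ion's ligands are alphabetised independently.
Co is given as +2; the anion's ligand charges sum to -3, so the complex anion is 1−.
With 3 anions per cation, the cation must be 3×1 = 3+.
Cation: ligand charges sum to -1; for the ion to be 3+, Pb = +4.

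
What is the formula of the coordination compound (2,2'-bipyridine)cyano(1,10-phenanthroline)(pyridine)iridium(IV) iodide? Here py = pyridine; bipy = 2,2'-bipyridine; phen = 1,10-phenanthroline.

[Ir(bipy)(CN)(phen)(py)]I3

Ligands: 1 pyridine (py, neutral), 1 2,2'-bipyridine (bipy, neutral), 1 cyano (CN, -1), 1 1,10-phenanthroline (phen, neutral). Ligand charge sum = -1.
With Ir in oxidation state +4, the complex ion is [Ir...]^3+.
Charge balance with iodide (-1) requires 1 complex ion per 3 iodide.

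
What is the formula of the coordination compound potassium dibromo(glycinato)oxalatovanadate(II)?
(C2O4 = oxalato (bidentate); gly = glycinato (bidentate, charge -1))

K3[VBr2(C2O4)(gly)]

Ligands: 2 bromo (Br, -1), 1 oxalato (C2O4, -2), 1 glycinato (gly, -1). Ligand charge sum = -5.
Charge balance with potassium (+1) requires 1 complex ion per 3 potassium.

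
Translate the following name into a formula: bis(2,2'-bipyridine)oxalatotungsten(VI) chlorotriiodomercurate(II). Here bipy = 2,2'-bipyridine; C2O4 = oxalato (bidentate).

[W(bipy)2(C2O4)][HgClI3]2

Cation [W…]: ligand charges -2, W(VI) ⇒ ion charge 4+.
Anion [Hg…]: ligand charges -4, Hg(II) ⇒ ion charge 2−.
One 4+ cation requires 2 of the 2− anion.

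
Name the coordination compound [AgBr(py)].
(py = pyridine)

There is no counter-ion, so the complex is neutral overall.
Ligand charges: 1×pyridine (neutral), 1×bromo (-1 each); total -1. So Ag + (-1) = 0, giving Ag = +1.
Ligands are named alphabetically: bromo before pyridine.

bromo(pyridine)silver(I)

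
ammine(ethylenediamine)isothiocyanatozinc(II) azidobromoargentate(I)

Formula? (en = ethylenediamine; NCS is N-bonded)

Cation [Zn…]: ligand charges -1, Zn(II) ⇒ ion charge 1+.
Anion [Ag…]: ligand charges -2, Ag(I) ⇒ ion charge 1−.

[Zn(en)(NCS)(NH3)][AgBr(N3)]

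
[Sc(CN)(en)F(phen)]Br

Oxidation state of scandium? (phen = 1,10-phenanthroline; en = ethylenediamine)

+3

1 bromide outside the brackets (-1 each) → the complex ion is 1+.
Ligand charges: 1×CN = -1; 1×phen neutral; 1×F = -1; 1×en neutral; sum -2.
Sc + (-2) = 1+ ⇒ Sc is +3.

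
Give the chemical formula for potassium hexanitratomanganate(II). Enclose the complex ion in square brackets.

Ligands: 6 nitrato (NO3, -1). Ligand charge sum = -6.
With Mn in oxidation state +2, the complex ion is [Mn...]^4−.
Charge balance with potassium (+1) requires 1 complex ion per 4 potassium.

K4[Mn(NO3)6]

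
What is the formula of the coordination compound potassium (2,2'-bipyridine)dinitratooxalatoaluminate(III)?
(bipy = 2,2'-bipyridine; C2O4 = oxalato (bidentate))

K[Al(bipy)(C2O4)(NO3)2]

Ligands: 1 2,2'-bipyridine (bipy, neutral), 2 nitrato (NO3, -1), 1 oxalato (C2O4, -2). Ligand charge sum = -4.
With Al in oxidation state +3, the complex ion is [Al...]^1−.
Charge balance with potassium (+1) requires 1 complex ion per 1 potassium.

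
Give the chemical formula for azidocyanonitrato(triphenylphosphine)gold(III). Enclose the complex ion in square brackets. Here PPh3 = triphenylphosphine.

Ligands: 1 nitrato (NO3, -1), 1 triphenylphosphine (PPh3, neutral), 1 cyano (CN, -1), 1 azido (N3, -1). Ligand charge sum = -3.
With Au in oxidation state +3, the complex ion is [Au...].

[Au(CN)(N3)(NO3)(PPh3)]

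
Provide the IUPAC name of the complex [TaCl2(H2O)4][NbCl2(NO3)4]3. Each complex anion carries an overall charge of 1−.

tetraaquadichlorotantalum(V) dichlorotetranitratoniobate(V)

The complex anion is given as 1−; its ligand charges sum to -6, so Nb = +5.
With 3 anions per cation, the cation must be 3×1 = 3+.
Cation: ligand charges sum to -2; for the ion to be 3+, Ta = +5.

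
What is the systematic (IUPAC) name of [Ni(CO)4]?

tetracarbonylnickel(0)

There is no counter-ion, so the complex is neutral overall.
Ligand charges: 4×carbonyl (neutral); total 0. So Ni + (0) = 0, giving Ni = 0.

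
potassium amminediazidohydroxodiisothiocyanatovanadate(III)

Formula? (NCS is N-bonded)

K2[V(N3)2(NCS)2(NH3)(OH)]

Ligands: 2 azido (N3, -1), 1 ammine (NH3, neutral), 1 hydroxo (OH, -1), 2 isothiocyanato (NCS, -1). Ligand charge sum = -5.
With V in oxidation state +3, the complex ion is [V...]^2−.
Charge balance with potassium (+1) requires 1 complex ion per 2 potassium.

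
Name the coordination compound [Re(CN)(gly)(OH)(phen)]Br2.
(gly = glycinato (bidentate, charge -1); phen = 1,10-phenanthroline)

The 2 bromide counter-ions carry a total charge of -2, so each complex ion is 2+.
Ligand charges: 1×glycinato (-1 each), 1×cyano (-1 each), 1×1,10-phenanthroline (neutral), 1×hydroxo (-1 each); total -3. So Re + (-3) = 2+, giving Re = +5.
Ligands are named alphabetically: cyano before glycinato before hydroxo before phenanthroline.

cyano(glycinato)hydroxo(1,10-phenanthroline)rhenium(V) bromide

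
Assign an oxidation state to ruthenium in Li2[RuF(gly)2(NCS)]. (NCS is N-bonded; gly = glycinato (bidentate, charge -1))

2 lithium outside the brackets (+1 each) → the complex ion is 2−.
Ligand charges: 1×NCS = -1; 2×gly = -2; 1×F = -1; sum -4.
Ru + (-4) = 2− ⇒ Ru is +2.

+2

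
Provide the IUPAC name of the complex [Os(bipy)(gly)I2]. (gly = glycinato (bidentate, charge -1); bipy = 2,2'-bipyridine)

There is no counter-ion, so the complex is neutral overall.
Ligand charges: 1×glycinato (-1 each), 2×iodo (-1 each), 1×2,2'-bipyridine (neutral); total -3. So Os + (-3) = 0, giving Os = +3.
Ligands are named alphabetically: bipyridine before glycinato before iodo.

(2,2'-bipyridine)(glycinato)diiodoosmium(III)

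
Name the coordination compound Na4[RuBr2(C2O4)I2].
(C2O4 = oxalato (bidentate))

sodium dibromodiiodooxalatoruthenate(II)

The 4 sodium counter-ions carry a total charge of +4, so each complex ion is 4−.
Ligand charges: 1×oxalato (-2 each), 2×iodo (-1 each), 2×bromo (-1 each); total -6. So Ru + (-6) = 4−, giving Ru = +2.
Ligands are named alphabetically: bromo before iodo before oxalato.
The complex ion is anionic, so ruthenium takes the -ate form ruthenate(II).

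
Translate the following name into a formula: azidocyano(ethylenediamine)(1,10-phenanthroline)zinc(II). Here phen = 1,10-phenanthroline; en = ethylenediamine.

[Zn(CN)(en)(N3)(phen)]

Ligands: 1 1,10-phenanthroline (phen, neutral), 1 cyano (CN, -1), 1 ethylenediamine (en, neutral), 1 azido (N3, -1). Ligand charge sum = -2.
With Zn in oxidation state +2, the complex ion is [Zn...].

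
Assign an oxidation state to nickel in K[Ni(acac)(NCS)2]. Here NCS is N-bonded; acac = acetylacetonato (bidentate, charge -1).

1 potassium outside the brackets (+1 each) → the complex ion is 1−.
Ligand charges: 2×NCS = -2; 1×acac = -1; sum -3.
Ni + (-3) = 1− ⇒ Ni is +2.

+2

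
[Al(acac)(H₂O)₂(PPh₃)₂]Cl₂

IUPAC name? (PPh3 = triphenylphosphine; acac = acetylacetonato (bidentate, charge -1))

(acetylacetonato)diaquabis(triphenylphosphine)aluminium(III) chloride

The 2 chloride counter-ions carry a total charge of -2, so each complex ion is 2+.
Ligand charges: 2×aqua (neutral), 2×triphenylphosphine (neutral), 1×acetylacetonato (-1 each); total -1. So Al + (-1) = 2+, giving Al = +3.
Ligands are named alphabetically: acetylacetonato before aqua before triphenylphosphine.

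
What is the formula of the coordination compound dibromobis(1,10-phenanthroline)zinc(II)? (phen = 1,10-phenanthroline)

[ZnBr2(phen)2]

Ligands: 2 bromo (Br, -1), 2 1,10-phenanthroline (phen, neutral). Ligand charge sum = -2.
With Zn in oxidation state +2, the complex ion is [Zn...].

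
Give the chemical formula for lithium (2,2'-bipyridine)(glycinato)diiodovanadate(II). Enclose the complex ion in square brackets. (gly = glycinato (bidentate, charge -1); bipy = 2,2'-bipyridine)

Li[V(bipy)(gly)I2]

Ligands: 2 iodo (I, -1), 1 glycinato (gly, -1), 1 2,2'-bipyridine (bipy, neutral). Ligand charge sum = -3.
Charge balance with lithium (+1) requires 1 complex ion per 1 lithium.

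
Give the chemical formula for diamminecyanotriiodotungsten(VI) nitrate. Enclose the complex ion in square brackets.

[W(CN)I3(NH3)2](NO3)2

Ligands: 3 iodo (I, -1), 1 cyano (CN, -1), 2 ammine (NH3, neutral). Ligand charge sum = -4.
With W in oxidation state +6, the complex ion is [W...]^2+.
Charge balance with nitrate (-1) requires 1 complex ion per 2 nitrate.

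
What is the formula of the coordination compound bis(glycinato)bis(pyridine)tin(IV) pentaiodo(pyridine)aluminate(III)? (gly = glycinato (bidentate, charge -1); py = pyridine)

[Sn(gly)2(py)2][AlI5(py)]

Cation [Sn…]: ligand charges -2, Sn(IV) ⇒ ion charge 2+.
Anion [Al…]: ligand charges -5, Al(III) ⇒ ion charge 2−.
One 2+ cation balances one 2− anion.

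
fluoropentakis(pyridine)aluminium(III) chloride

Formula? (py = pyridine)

[AlF(py)5]Cl2

Ligands: 5 pyridine (py, neutral), 1 fluoro (F, -1). Ligand charge sum = -1.
With Al in oxidation state +3, the complex ion is [Al...]^2+.
Charge balance with chloride (-1) requires 1 complex ion per 2 chloride.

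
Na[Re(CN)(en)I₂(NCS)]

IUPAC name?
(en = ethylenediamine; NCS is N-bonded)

The 1 sodium counter-ion carries a total charge of +1, so each complex ion is 1−.
Ligand charges: 1×cyano (-1 each), 1×ethylenediamine (neutral), 1×isothiocyanato (-1 each), 2×iodo (-1 each); total -4. So Re + (-4) = 1−, giving Re = +3.
The complex ion is anionic, so rhenium takes the -ate form rhenate(III).

sodium cyano(ethylenediamine)diiodoisothiocyanatorhenate(III)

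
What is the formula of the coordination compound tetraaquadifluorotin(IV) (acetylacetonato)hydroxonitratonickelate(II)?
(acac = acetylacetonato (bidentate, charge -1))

[SnF2(H2O)4][Ni(acac)(NO3)(OH)]2

Cation [Sn…]: ligand charges -2, Sn(IV) ⇒ ion charge 2+.
Anion [Ni…]: ligand charges -3, Ni(II) ⇒ ion charge 1−.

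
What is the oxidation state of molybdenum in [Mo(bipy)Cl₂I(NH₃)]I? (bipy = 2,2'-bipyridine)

+4

1 iodide outside the brackets (-1 each) → the complex ion is 1+.
Ligand charges: 1×I = -1; 2×Cl = -2; 1×NH3 neutral; 1×bipy neutral; sum -3.
Mo + (-3) = 1+ ⇒ Mo is +4.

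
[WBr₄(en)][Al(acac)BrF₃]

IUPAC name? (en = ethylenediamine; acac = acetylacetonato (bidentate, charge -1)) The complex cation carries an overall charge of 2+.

Both ions are complex: the cation is named first with the plain metal name, the anion second with the -ate form; each ion's ligands are alphabetised independently.
The complex cation is given as 2+; its ligand charges sum to -4, so W = +6.
A 1:1 salt means the anion carries the equal and opposite charge, 2−.
Anion: ligand charges sum to -5; for the ion to be 2−, Al = +3.

tetrabromo(ethylenediamine)tungsten(VI) (acetylacetonato)bromotrifluoroaluminate(III)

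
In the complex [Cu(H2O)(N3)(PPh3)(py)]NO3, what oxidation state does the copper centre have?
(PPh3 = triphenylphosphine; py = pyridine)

+2

1 nitrate outside the brackets (-1 each) → the complex ion is 1+.
Ligand charges: 1×N3 = -1; 1×PPh3 neutral; 1×H2O neutral; 1×py neutral; sum -1.
Cu + (-1) = 1+ ⇒ Cu is +2.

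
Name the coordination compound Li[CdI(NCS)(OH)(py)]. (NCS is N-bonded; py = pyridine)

The 1 lithium counter-ion carries a total charge of +1, so each complex ion is 1−.
Ligand charges: 1×isothiocyanato (-1 each), 1×pyridine (neutral), 1×iodo (-1 each), 1×hydroxo (-1 each); total -3. So Cd + (-3) = 1−, giving Cd = +2.
Ligands are named alphabetically: hydroxo before iodo before isothiocyanato before pyridine.
The complex ion is anionic, so cadmium takes the -ate form cadmate(II).

lithium hydroxoiodoisothiocyanato(pyridine)cadmate(II)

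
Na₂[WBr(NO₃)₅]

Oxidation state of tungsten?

+4

2 sodium outside the brackets (+1 each) → the complex ion is 2−.
Ligand charges: 1×Br = -1; 5×NO3 = -5; sum -6.
W + (-6) = 2− ⇒ W is +4.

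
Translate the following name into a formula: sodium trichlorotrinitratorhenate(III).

Na3[ReCl3(NO3)3]

Ligands: 3 nitrato (NO3, -1), 3 chloro (Cl, -1). Ligand charge sum = -6.
With Re in oxidation state +3, the complex ion is [Re...]^3−.
Charge balance with sodium (+1) requires 1 complex ion per 3 sodium.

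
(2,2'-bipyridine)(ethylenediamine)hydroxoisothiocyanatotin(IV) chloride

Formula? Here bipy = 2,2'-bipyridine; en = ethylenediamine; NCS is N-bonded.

Ligands: 1 2,2'-bipyridine (bipy, neutral), 1 ethylenediamine (en, neutral), 1 isothiocyanato (NCS, -1), 1 hydroxo (OH, -1). Ligand charge sum = -2.
Charge balance with chloride (-1) requires 1 complex ion per 2 chloride.

[Sn(bipy)(en)(NCS)(OH)]Cl2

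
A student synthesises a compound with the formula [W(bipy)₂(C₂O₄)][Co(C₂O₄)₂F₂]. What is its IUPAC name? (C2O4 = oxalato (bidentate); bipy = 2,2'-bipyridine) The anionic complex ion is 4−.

The complex anion is given as 4−; its ligand charges sum to -6, so Co = +2.
A 1:1 salt means the cation carries the equal and opposite charge, 4+.
Cation: ligand charges sum to -2; for the ion to be 4+, W = +6.

bis(2,2'-bipyridine)oxalatotungsten(VI) difluorodioxalatocobaltate(II)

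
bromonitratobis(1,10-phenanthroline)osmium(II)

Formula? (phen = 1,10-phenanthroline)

[OsBr(NO3)(phen)2]

Ligands: 1 bromo (Br, -1), 2 1,10-phenanthroline (phen, neutral), 1 nitrato (NO3, -1). Ligand charge sum = -2.
With Os in oxidation state +2, the complex ion is [Os...].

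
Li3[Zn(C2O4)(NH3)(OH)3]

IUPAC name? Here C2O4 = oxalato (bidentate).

lithium amminetrihydroxooxalatozincate(II)

The 3 lithium counter-ions carry a total charge of +3, so each complex ion is 3−.
Ligand charges: 3×hydroxo (-1 each), 1×oxalato (-2 each), 1×ammine (neutral); total -5. So Zn + (-5) = 3−, giving Zn = +2.
The complex ion is anionic, so zinc takes the -ate form zincate(II).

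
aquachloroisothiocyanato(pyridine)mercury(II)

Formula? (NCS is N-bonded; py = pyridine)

[HgCl(H2O)(NCS)(py)]

Ligands: 1 aqua (H2O, neutral), 1 isothiocyanato (NCS, -1), 1 chloro (Cl, -1), 1 pyridine (py, neutral). Ligand charge sum = -2.
With Hg in oxidation state +2, the complex ion is [Hg...].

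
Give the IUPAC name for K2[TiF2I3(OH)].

potassium difluorohydroxotriiodotitanate(IV)

The 2 potassium counter-ions carry a total charge of +2, so each complex ion is 2−.
Ligand charges: 1×hydroxo (-1 each), 2×fluoro (-1 each), 3×iodo (-1 each); total -6. So Ti + (-6) = 2−, giving Ti = +4.
Ligands are named alphabetically: fluoro before hydroxo before iodo.
The complex ion is anionic, so titanium takes the -ate form titanate(IV).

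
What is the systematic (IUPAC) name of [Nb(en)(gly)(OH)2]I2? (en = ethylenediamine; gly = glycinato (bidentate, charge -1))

The 2 iodide counter-ions carry a total charge of -2, so each complex ion is 2+.
Ligand charges: 1×ethylenediamine (neutral), 2×hydroxo (-1 each), 1×glycinato (-1 each); total -3. So Nb + (-3) = 2+, giving Nb = +5.
Ligands are named alphabetically: ethylenediamine before glycinato before hydroxo.

(ethylenediamine)(glycinato)dihydroxoniobium(V) iodide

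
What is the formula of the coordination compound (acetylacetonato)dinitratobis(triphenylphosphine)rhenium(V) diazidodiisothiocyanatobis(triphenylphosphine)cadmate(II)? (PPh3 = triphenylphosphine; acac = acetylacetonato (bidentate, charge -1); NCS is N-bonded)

Cation [Re…]: ligand charges -3, Re(V) ⇒ ion charge 2+.
Anion [Cd…]: ligand charges -4, Cd(II) ⇒ ion charge 2−.
One 2+ cation balances one 2− anion.

[Re(acac)(NO3)2(PPh3)2][Cd(N3)2(NCS)2(PPh3)2]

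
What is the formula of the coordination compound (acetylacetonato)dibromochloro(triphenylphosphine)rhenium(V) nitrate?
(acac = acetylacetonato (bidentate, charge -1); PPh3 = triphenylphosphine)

Ligands: 1 chloro (Cl, -1), 2 bromo (Br, -1), 1 acetylacetonato (acac, -1), 1 triphenylphosphine (PPh3, neutral). Ligand charge sum = -4.
Charge balance with nitrate (-1) requires 1 complex ion per 1 nitrate.

[Re(acac)Br2Cl(PPh3)]NO3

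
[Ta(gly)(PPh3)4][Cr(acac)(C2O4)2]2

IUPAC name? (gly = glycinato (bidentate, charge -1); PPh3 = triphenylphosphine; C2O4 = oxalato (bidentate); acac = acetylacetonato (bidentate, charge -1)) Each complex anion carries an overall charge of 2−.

(glycinato)tetrakis(triphenylphosphine)tantalum(V) (acetylacetonato)dioxalatochromate(III)

The complex anion is given as 2−; its ligand charges sum to -5, so Cr = +3.
With 2 anions per cation, the cation must be 2×2 = 4+.
Cation: ligand charges sum to -1; for the ion to be 4+, Ta = +5.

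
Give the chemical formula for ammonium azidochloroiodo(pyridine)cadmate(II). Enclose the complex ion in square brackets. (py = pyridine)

Ligands: 1 chloro (Cl, -1), 1 azido (N3, -1), 1 pyridine (py, neutral), 1 iodo (I, -1). Ligand charge sum = -3.
Charge balance with ammonium (+1) requires 1 complex ion per 1 ammonium.

NH4[CdClI(N3)(py)]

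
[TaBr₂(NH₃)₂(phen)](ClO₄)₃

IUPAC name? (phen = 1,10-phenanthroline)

diamminedibromo(1,10-phenanthroline)tantalum(V) perchlorate

The 3 perchlorate counter-ions carry a total charge of -3, so each complex ion is 3+.
Ligand charges: 1×1,10-phenanthroline (neutral), 2×bromo (-1 each), 2×ammine (neutral); total -2. So Ta + (-2) = 3+, giving Ta = +5.
Ligands are named alphabetically: ammine before bromo before phenanthroline.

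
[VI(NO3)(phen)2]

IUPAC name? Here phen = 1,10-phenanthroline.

There is no counter-ion, so the complex is neutral overall.
Ligand charges: 1×iodo (-1 each), 1×nitrato (-1 each), 2×1,10-phenanthroline (neutral); total -2. So V + (-2) = 0, giving V = +2.
Ligands are named alphabetically: iodo before nitrato before phenanthroline.

iodonitratobis(1,10-phenanthroline)vanadium(II)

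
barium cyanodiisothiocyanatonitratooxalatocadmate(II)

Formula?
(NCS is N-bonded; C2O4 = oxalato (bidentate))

Ligands: 2 isothiocyanato (NCS, -1), 1 oxalato (C2O4, -2), 1 nitrato (NO3, -1), 1 cyano (CN, -1). Ligand charge sum = -6.
With Cd in oxidation state +2, the complex ion is [Cd...]^4−.
Charge balance with barium (+2) requires 1 complex ion per 2 barium.

Ba2[Cd(C2O4)(CN)(NCS)2(NO3)]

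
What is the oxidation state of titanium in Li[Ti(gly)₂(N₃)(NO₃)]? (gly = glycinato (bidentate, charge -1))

+3

1 lithium outside the brackets (+1 each) → the complex ion is 1−.
Ligand charges: 2×gly = -2; 1×NO3 = -1; 1×N3 = -1; sum -4.
Ti + (-4) = 1− ⇒ Ti is +3.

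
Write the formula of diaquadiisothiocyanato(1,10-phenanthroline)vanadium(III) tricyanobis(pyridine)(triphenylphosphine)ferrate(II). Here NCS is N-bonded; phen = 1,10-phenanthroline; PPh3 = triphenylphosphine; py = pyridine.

Cation [V…]: ligand charges -2, V(III) ⇒ ion charge 1+.
Anion [Fe…]: ligand charges -3, Fe(II) ⇒ ion charge 1−.

[V(H2O)2(NCS)2(phen)][Fe(CN)3(PPh3)(py)2]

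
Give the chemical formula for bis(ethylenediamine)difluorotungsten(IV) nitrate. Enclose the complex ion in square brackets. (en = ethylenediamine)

Ligands: 2 fluoro (F, -1), 2 ethylenediamine (en, neutral). Ligand charge sum = -2.
With W in oxidation state +4, the complex ion is [W...]^2+.
Charge balance with nitrate (-1) requires 1 complex ion per 2 nitrate.

[W(en)2F2](NO3)2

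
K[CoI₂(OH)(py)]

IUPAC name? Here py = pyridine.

The 1 potassium counter-ion carries a total charge of +1, so each complex ion is 1−.
Ligand charges: 1×pyridine (neutral), 2×iodo (-1 each), 1×hydroxo (-1 each); total -3. So Co + (-3) = 1−, giving Co = +2.
The complex ion is anionic, so cobalt takes the -ate form cobaltate(II).

potassium hydroxodiiodo(pyridine)cobaltate(II)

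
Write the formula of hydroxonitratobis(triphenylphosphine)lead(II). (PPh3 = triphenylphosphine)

Ligands: 2 triphenylphosphine (PPh3, neutral), 1 hydroxo (OH, -1), 1 nitrato (NO3, -1). Ligand charge sum = -2.
With Pb in oxidation state +2, the complex ion is [Pb...].

[Pb(NO3)(OH)(PPh3)2]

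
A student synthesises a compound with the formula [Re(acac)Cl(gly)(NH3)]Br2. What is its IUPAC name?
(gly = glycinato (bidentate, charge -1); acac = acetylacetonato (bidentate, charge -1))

The 2 bromide counter-ions carry a total charge of -2, so each complex ion is 2+.
Ligand charges: 1×glycinato (-1 each), 1×ammine (neutral), 1×acetylacetonato (-1 each), 1×chloro (-1 each); total -3. So Re + (-3) = 2+, giving Re = +5.
Ligands are named alphabetically: acetylacetonato before ammine before chloro before glycinato.

(acetylacetonato)amminechloro(glycinato)rhenium(V) bromide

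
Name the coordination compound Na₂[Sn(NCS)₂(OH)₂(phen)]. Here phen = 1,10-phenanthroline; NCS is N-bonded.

The 2 sodium counter-ions carry a total charge of +2, so each complex ion is 2−.
Ligand charges: 1×1,10-phenanthroline (neutral), 2×hydroxo (-1 each), 2×isothiocyanato (-1 each); total -4. So Sn + (-4) = 2−, giving Sn = +2.
Ligands are named alphabetically: hydroxo before isothiocyanato before phenanthroline.
The complex ion is anionic, so tin takes the -ate form stannate(II).

sodium dihydroxodiisothiocyanato(1,10-phenanthroline)stannate(II)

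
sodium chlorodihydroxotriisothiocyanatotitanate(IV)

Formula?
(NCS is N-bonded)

Ligands: 1 chloro (Cl, -1), 2 hydroxo (OH, -1), 3 isothiocyanato (NCS, -1). Ligand charge sum = -6.
Charge balance with sodium (+1) requires 1 complex ion per 2 sodium.

Na2[TiCl(NCS)3(OH)2]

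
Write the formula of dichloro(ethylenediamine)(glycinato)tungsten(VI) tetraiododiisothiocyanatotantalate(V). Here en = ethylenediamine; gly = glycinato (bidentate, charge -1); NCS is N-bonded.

Cation [W…]: ligand charges -3, W(VI) ⇒ ion charge 3+.
Anion [Ta…]: ligand charges -6, Ta(V) ⇒ ion charge 1−.
One 3+ cation requires 3 of the 1− anion.

[WCl2(en)(gly)][TaI4(NCS)2]3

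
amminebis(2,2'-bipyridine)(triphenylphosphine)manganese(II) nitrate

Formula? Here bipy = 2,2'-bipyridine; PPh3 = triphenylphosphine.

[Mn(bipy)2(NH3)(PPh3)](NO3)2

Ligands: 2 2,2'-bipyridine (bipy, neutral), 1 ammine (NH3, neutral), 1 triphenylphosphine (PPh3, neutral). Ligand charge sum = 0.
With Mn in oxidation state +2, the complex ion is [Mn...]^2+.
Charge balance with nitrate (-1) requires 1 complex ion per 2 nitrate.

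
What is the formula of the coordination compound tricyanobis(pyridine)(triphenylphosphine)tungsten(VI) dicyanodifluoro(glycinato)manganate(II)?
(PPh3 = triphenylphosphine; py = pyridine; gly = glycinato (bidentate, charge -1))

[W(CN)3(PPh3)(py)2][Mn(CN)2F2(gly)]

Cation [W…]: ligand charges -3, W(VI) ⇒ ion charge 3+.
Anion [Mn…]: ligand charges -5, Mn(II) ⇒ ion charge 3−.
One 3+ cation balances one 3− anion.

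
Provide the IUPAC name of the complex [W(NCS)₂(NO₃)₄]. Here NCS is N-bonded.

diisothiocyanatotetranitratotungsten(VI)

There is no counter-ion, so the complex is neutral overall.
Ligand charges: 2×isothiocyanato (-1 each), 4×nitrato (-1 each); total -6. So W + (-6) = 0, giving W = +6.
Ligands are named alphabetically: isothiocyanato before nitrato.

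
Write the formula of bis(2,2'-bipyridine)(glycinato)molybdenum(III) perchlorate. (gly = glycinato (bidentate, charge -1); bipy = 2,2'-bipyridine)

[Mo(bipy)2(gly)](ClO4)2

Ligands: 1 glycinato (gly, -1), 2 2,2'-bipyridine (bipy, neutral). Ligand charge sum = -1.
With Mo in oxidation state +3, the complex ion is [Mo...]^2+.
Charge balance with perchlorate (-1) requires 1 complex ion per 2 perchlorate.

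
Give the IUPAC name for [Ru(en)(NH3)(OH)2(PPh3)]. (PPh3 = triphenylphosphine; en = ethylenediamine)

ammine(ethylenediamine)dihydroxo(triphenylphosphine)ruthenium(II)

There is no counter-ion, so the complex is neutral overall.
Ligand charges: 1×triphenylphosphine (neutral), 1×ammine (neutral), 2×hydroxo (-1 each), 1×ethylenediamine (neutral); total -2. So Ru + (-2) = 0, giving Ru = +2.
Ligands are named alphabetically: ammine before ethylenediamine before hydroxo before triphenylphosphine.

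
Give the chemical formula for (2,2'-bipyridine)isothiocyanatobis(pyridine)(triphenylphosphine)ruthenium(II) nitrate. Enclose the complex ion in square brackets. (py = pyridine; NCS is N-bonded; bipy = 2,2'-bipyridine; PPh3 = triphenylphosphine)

Ligands: 2 pyridine (py, neutral), 1 isothiocyanato (NCS, -1), 1 2,2'-bipyridine (bipy, neutral), 1 triphenylphosphine (PPh3, neutral). Ligand charge sum = -1.
Charge balance with nitrate (-1) requires 1 complex ion per 1 nitrate.

[Ru(bipy)(NCS)(PPh3)(py)2]NO3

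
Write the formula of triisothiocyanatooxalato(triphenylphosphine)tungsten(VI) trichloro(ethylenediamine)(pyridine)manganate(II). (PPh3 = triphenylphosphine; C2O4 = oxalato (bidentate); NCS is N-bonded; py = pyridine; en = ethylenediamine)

[W(C2O4)(NCS)3(PPh3)][MnCl3(en)(py)]

Cation [W…]: ligand charges -5, W(VI) ⇒ ion charge 1+.
Anion [Mn…]: ligand charges -3, Mn(II) ⇒ ion charge 1−.
One 1+ cation balances one 1− anion.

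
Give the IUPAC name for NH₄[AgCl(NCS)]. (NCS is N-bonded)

ammonium chloroisothiocyanatoargentate(I)

The 1 ammonium counter-ion carries a total charge of +1, so each complex ion is 1−.
Ligand charges: 1×chloro (-1 each), 1×isothiocyanato (-1 each); total -2. So Ag + (-2) = 1−, giving Ag = +1.
The complex ion is anionic, so silver takes the -ate form argentate(I).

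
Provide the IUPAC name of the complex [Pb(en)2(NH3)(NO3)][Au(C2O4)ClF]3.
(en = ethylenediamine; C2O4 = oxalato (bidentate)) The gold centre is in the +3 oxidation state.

amminebis(ethylenediamine)nitratolead(IV) chlorofluorooxalatoaurate(III)

Au is given as +3; the anion's ligand charges sum to -4, so the complex anion is 1−.
With 3 anions per cation, the cation must be 3×1 = 3+.
Cation: ligand charges sum to -1; for the ion to be 3+, Pb = +4.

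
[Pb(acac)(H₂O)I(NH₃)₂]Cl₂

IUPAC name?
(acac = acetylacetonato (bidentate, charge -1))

The 2 chloride counter-ions carry a total charge of -2, so each complex ion is 2+.
Ligand charges: 2×ammine (neutral), 1×iodo (-1 each), 1×aqua (neutral), 1×acetylacetonato (-1 each); total -2. So Pb + (-2) = 2+, giving Pb = +4.
Ligands are named alphabetically: acetylacetonato before ammine before aqua before iodo.

(acetylacetonato)diammineaquaiodolead(IV) chloride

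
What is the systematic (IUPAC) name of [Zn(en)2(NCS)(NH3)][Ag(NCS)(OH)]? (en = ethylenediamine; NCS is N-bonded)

amminebis(ethylenediamine)isothiocyanatozinc(II) hydroxoisothiocyanatoargentate(I)

Zinc is always +2 in its complexes; the cation's ligand charges sum to -1, so the complex cation is 1+.
A 1:1 salt means the anion carries the equal and opposite charge, 1−.
Anion: ligand charges sum to -2; for the ion to be 1−, Ag = +1.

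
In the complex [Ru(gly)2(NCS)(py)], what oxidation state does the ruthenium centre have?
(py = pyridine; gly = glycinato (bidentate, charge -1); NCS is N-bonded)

+3

No counter-ion: the bracketed complex is neutral.
Ligand charges: 1×py neutral; 2×gly = -2; 1×NCS = -1; sum -3.
Ru + (-3) = 0 ⇒ Ru is +3.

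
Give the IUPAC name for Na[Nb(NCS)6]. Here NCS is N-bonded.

sodium hexaisothiocyanatoniobate(V)

The 1 sodium counter-ion carries a total charge of +1, so each complex ion is 1−.
Ligand charges: 6×isothiocyanato (-1 each); total -6. So Nb + (-6) = 1−, giving Nb = +5.
The complex ion is anionic, so niobium takes the -ate form niobate(V).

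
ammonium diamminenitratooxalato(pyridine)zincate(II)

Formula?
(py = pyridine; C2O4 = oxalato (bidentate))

NH4[Zn(C2O4)(NH3)2(NO3)(py)]

Ligands: 1 pyridine (py, neutral), 1 oxalato (C2O4, -2), 1 nitrato (NO3, -1), 2 ammine (NH3, neutral). Ligand charge sum = -3.
Charge balance with ammonium (+1) requires 1 complex ion per 1 ammonium.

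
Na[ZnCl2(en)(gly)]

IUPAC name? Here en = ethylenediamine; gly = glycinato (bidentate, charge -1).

The 1 sodium counter-ion carries a total charge of +1, so each complex ion is 1−.
Ligand charges: 1×ethylenediamine (neutral), 2×chloro (-1 each), 1×glycinato (-1 each); total -3. So Zn + (-3) = 1−, giving Zn = +2.
Ligands are named alphabetically: chloro before ethylenediamine before glycinato.
The complex ion is anionic, so zinc takes the -ate form zincate(II).

sodium dichloro(ethylenediamine)(glycinato)zincate(II)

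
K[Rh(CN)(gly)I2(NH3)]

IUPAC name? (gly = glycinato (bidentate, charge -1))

potassium amminecyano(glycinato)diiodorhodate(III)

The 1 potassium counter-ion carries a total charge of +1, so each complex ion is 1−.
Ligand charges: 1×ammine (neutral), 1×cyano (-1 each), 1×glycinato (-1 each), 2×iodo (-1 each); total -4. So Rh + (-4) = 1−, giving Rh = +3.
Ligands are named alphabetically: ammine before cyano before glycinato before iodo.
The complex ion is anionic, so rhodium takes the -ate form rhodate(III).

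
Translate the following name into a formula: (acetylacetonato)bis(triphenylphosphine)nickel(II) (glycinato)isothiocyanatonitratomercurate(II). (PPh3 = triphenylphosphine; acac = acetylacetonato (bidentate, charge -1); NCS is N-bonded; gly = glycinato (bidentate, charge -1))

[Ni(acac)(PPh3)2][Hg(gly)(NCS)(NO3)]

Cation [Ni…]: ligand charges -1, Ni(II) ⇒ ion charge 1+.
Anion [Hg…]: ligand charges -3, Hg(II) ⇒ ion charge 1−.
One 1+ cation balances one 1− anion.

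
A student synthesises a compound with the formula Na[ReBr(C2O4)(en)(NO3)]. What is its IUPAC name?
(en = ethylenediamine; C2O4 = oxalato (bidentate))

sodium bromo(ethylenediamine)nitratooxalatorhenate(III)

The 1 sodium counter-ion carries a total charge of +1, so each complex ion is 1−.
Ligand charges: 1×ethylenediamine (neutral), 1×oxalato (-2 each), 1×nitrato (-1 each), 1×bromo (-1 each); total -4. So Re + (-4) = 1−, giving Re = +3.
Ligands are named alphabetically: bromo before ethylenediamine before nitrato before oxalato.
The complex ion is anionic, so rhenium takes the -ate form rhenate(III).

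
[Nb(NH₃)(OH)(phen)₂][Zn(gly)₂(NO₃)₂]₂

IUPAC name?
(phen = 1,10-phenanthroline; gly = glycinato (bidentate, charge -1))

Both ions are complex: the cation is named first with the plain metal name, the anion second with the -ate form; each ion's ligands are alphabetised independently.
Zinc is always +2 in its complexes; the anion's ligand charges sum to -4, so the complex anion is 2−.
With 2 anions per cation, the cation must be 2×2 = 4+.
Cation: ligand charges sum to -1; for the ion to be 4+, Nb = +5.

amminehydroxobis(1,10-phenanthroline)niobium(V) bis(glycinato)dinitratozincate(II)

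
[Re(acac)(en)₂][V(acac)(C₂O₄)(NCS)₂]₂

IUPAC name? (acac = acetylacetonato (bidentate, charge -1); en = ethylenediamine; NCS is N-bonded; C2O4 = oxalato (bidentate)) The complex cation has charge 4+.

(acetylacetonato)bis(ethylenediamine)rhenium(V) (acetylacetonato)diisothiocyanatooxalatovanadate(III)

Both ions are complex: the cation is named first with the plain metal name, the anion second with the -ate form; each ion's ligands are alphabetised independently.
The complex cation is given as 4+; its ligand charges sum to -1, so Re = +5.
With 2 anions per cation, each anion must be 4/2 = 2−.
Anion: ligand charges sum to -5; for the ion to be 2−, V = +3.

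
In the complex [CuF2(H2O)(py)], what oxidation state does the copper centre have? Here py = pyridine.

No counter-ion: the bracketed complex is neutral.
Ligand charges: 1×py neutral; 2×F = -2; 1×H2O neutral; sum -2.
Cu + (-2) = 0 ⇒ Cu is +2.

+2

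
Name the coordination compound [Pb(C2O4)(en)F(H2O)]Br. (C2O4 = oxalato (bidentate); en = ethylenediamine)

The 1 bromide counter-ion carries a total charge of -1, so each complex ion is 1+.
Ligand charges: 1×oxalato (-2 each), 1×ethylenediamine (neutral), 1×aqua (neutral), 1×fluoro (-1 each); total -3. So Pb + (-3) = 1+, giving Pb = +4.
Ligands are named alphabetically: aqua before ethylenediamine before fluoro before oxalato.

aqua(ethylenediamine)fluorooxalatolead(IV) bromide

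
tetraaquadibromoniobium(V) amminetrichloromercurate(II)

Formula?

Cation [Nb…]: ligand charges -2, Nb(V) ⇒ ion charge 3+.
Anion [Hg…]: ligand charges -3, Hg(II) ⇒ ion charge 1−.

[NbBr2(H2O)4][HgCl3(NH3)]3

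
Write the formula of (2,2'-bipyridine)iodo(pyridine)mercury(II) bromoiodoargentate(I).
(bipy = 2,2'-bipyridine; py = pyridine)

[Hg(bipy)I(py)][AgBrI]

Cation [Hg…]: ligand charges -1, Hg(II) ⇒ ion charge 1+.
Anion [Ag…]: ligand charges -2, Ag(I) ⇒ ion charge 1−.
One 1+ cation balances one 1− anion.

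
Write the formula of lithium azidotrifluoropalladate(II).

Ligands: 3 fluoro (F, -1), 1 azido (N3, -1). Ligand charge sum = -4.
Charge balance with lithium (+1) requires 1 complex ion per 2 lithium.

Li2[PdF3(N3)]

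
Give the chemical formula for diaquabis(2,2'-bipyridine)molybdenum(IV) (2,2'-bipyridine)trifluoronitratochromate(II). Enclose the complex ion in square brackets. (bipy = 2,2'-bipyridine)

[Mo(bipy)2(H2O)2][Cr(bipy)F3(NO3)]2

Cation [Mo…]: ligand charges 0, Mo(IV) ⇒ ion charge 4+.
Anion [Cr…]: ligand charges -4, Cr(II) ⇒ ion charge 2−.
One 4+ cation requires 2 of the 2− anion.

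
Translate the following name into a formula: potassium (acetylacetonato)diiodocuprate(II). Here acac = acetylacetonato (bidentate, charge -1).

Ligands: 2 iodo (I, -1), 1 acetylacetonato (acac, -1). Ligand charge sum = -3.
With Cu in oxidation state +2, the complex ion is [Cu...]^1−.
Charge balance with potassium (+1) requires 1 complex ion per 1 potassium.

K[Cu(acac)I2]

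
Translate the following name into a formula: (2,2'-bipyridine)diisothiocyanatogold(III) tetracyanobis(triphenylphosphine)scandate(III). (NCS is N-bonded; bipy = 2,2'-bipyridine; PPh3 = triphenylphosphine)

[Au(bipy)(NCS)2][Sc(CN)4(PPh3)2]

Cation [Au…]: ligand charges -2, Au(III) ⇒ ion charge 1+.
Anion [Sc…]: ligand charges -4, Sc(III) ⇒ ion charge 1−.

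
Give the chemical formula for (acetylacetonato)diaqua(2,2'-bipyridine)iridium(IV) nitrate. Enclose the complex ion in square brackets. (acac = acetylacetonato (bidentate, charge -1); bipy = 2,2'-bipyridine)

[Ir(acac)(bipy)(H2O)2](NO3)3

Ligands: 1 acetylacetonato (acac, -1), 1 2,2'-bipyridine (bipy, neutral), 2 aqua (H2O, neutral). Ligand charge sum = -1.
With Ir in oxidation state +4, the complex ion is [Ir...]^3+.
Charge balance with nitrate (-1) requires 1 complex ion per 3 nitrate.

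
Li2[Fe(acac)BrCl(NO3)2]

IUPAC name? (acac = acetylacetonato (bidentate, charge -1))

lithium (acetylacetonato)bromochlorodinitratoferrate(III)

The 2 lithium counter-ions carry a total charge of +2, so each complex ion is 2−.
Ligand charges: 2×nitrato (-1 each), 1×chloro (-1 each), 1×bromo (-1 each), 1×acetylacetonato (-1 each); total -5. So Fe + (-5) = 2−, giving Fe = +3.
The complex ion is anionic, so iron takes the -ate form ferrate(III).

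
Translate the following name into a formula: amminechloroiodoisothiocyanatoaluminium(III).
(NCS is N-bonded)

[AlClI(NCS)(NH3)]

Ligands: 1 isothiocyanato (NCS, -1), 1 chloro (Cl, -1), 1 ammine (NH3, neutral), 1 iodo (I, -1). Ligand charge sum = -3.
With Al in oxidation state +3, the complex ion is [Al...].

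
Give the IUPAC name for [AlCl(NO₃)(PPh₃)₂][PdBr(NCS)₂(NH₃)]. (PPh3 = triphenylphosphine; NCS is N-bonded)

Aluminium is always +3 in its complexes; the cation's ligand charges sum to -2, so the complex cation is 1+.
A 1:1 salt means the anion carries the equal and opposite charge, 1−.
Anion: ligand charges sum to -3; for the ion to be 1−, Pd = +2.

chloronitratobis(triphenylphosphine)aluminium(III) amminebromodiisothiocyanatopalladate(II)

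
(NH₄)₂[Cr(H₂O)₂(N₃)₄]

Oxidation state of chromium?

2 ammonium outside the brackets (+1 each) → the complex ion is 2−.
Ligand charges: 4×N3 = -4; 2×H2O neutral; sum -4.
Cr + (-4) = 2− ⇒ Cr is +2.

+2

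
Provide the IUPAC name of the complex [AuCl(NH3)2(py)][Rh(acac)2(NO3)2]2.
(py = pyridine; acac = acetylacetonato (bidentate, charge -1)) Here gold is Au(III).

diamminechloro(pyridine)gold(III) bis(acetylacetonato)dinitratorhodate(III)

Both ions are complex: the cation is named first with the plain metal name, the anion second with the -ate form; each ion's ligands are alphabetised independently.
Au is given as +3; the cation's ligand charges sum to -1, so the complex cation is 2+.
With 2 anions per cation, each anion must be 2/2 = 1−.
Anion: ligand charges sum to -4; for the ion to be 1−, Rh = +3.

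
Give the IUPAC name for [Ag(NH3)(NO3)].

There is no counter-ion, so the complex is neutral overall.
Ligand charges: 1×ammine (neutral), 1×nitrato (-1 each); total -1. So Ag + (-1) = 0, giving Ag = +1.
Ligands are named alphabetically: ammine before nitrato.

amminenitratosilver(I)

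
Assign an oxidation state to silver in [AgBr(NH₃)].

+1

No counter-ion: the bracketed complex is neutral.
Ligand charges: 1×NH3 neutral; 1×Br = -1; sum -1.
Ag + (-1) = 0 ⇒ Ag is +1.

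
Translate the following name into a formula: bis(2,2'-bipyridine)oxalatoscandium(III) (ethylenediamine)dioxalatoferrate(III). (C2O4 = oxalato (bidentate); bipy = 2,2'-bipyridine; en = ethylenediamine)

Cation [Sc…]: ligand charges -2, Sc(III) ⇒ ion charge 1+.
Anion [Fe…]: ligand charges -4, Fe(III) ⇒ ion charge 1−.

[Sc(bipy)2(C2O4)][Fe(C2O4)2(en)]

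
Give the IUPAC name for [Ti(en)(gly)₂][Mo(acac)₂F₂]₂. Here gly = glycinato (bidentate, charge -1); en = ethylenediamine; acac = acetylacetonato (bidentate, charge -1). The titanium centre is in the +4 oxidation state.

Both ions are complex: the cation is named first with the plain metal name, the anion second with the -ate form; each ion's ligands are alphabetised independently.
Ti is given as +4; the cation's ligand charges sum to -2, so the complex cation is 2+.
With 2 anions per cation, each anion must be 2/2 = 1−.
Anion: ligand charges sum to -4; for the ion to be 1−, Mo = +3.

(ethylenediamine)bis(glycinato)titanium(IV) bis(acetylacetonato)difluoromolybdate(III)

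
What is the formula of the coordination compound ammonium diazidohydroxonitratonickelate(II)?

Ligands: 1 hydroxo (OH, -1), 2 azido (N3, -1), 1 nitrato (NO3, -1). Ligand charge sum = -4.
With Ni in oxidation state +2, the complex ion is [Ni...]^2−.
Charge balance with ammonium (+1) requires 1 complex ion per 2 ammonium.

(NH4)2[Ni(N3)2(NO3)(OH)]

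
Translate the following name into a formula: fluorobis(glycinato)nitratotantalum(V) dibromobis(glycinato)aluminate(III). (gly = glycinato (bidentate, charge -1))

[TaF(gly)2(NO3)][AlBr2(gly)2]

Cation [Ta…]: ligand charges -4, Ta(V) ⇒ ion charge 1+.
Anion [Al…]: ligand charges -4, Al(III) ⇒ ion charge 1−.
One 1+ cation balances one 1− anion.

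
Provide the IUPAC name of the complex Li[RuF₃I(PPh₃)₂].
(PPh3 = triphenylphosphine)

lithium trifluoroiodobis(triphenylphosphine)ruthenate(III)

The 1 lithium counter-ion carries a total charge of +1, so each complex ion is 1−.
Ligand charges: 1×iodo (-1 each), 3×fluoro (-1 each), 2×triphenylphosphine (neutral); total -4. So Ru + (-4) = 1−, giving Ru = +3.
Ligands are named alphabetically: fluoro before iodo before triphenylphosphine.
The complex ion is anionic, so ruthenium takes the -ate form ruthenate(III).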